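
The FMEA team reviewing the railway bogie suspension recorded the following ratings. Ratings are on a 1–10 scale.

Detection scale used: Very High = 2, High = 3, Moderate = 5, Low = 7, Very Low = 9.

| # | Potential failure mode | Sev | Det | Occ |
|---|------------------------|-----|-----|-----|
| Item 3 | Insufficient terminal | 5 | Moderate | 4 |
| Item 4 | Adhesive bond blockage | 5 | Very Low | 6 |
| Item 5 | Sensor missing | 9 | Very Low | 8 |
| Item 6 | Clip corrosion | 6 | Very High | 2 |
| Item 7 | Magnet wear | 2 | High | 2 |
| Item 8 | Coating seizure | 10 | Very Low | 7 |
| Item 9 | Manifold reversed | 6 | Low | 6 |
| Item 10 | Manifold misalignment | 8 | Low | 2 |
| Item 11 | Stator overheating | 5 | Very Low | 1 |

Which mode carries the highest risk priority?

Item 5

RPN = Severity × Occurrence × Detection:
  Item 3: 5 × 4 × 5 = 100
  Item 4: 5 × 6 × 9 = 270
  Item 5: 9 × 8 × 9 = 648
  Item 6: 6 × 2 × 2 = 24
  Item 7: 2 × 2 × 3 = 12
  Item 8: 10 × 7 × 9 = 630
  Item 9: 6 × 6 × 7 = 252
  Item 10: 8 × 2 × 7 = 112
  Item 11: 5 × 1 × 9 = 45
Highest RPN is 648 → Item 5.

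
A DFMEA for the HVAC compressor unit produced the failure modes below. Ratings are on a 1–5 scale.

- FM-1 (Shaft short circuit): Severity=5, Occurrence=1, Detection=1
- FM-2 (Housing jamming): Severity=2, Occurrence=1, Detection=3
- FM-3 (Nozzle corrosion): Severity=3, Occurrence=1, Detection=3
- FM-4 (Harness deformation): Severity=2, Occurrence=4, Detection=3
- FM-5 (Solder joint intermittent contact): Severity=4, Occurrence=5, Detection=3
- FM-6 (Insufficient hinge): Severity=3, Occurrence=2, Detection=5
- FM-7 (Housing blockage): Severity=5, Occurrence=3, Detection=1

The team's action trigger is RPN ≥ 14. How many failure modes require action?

RPN = Severity × Occurrence × Detection:
  FM-1: 5 × 1 × 1 = 5
  FM-2: 2 × 1 × 3 = 6
  FM-3: 3 × 1 × 3 = 9
  FM-4: 2 × 4 × 3 = 24
  FM-5: 4 × 5 × 3 = 60
  FM-6: 3 × 2 × 5 = 30
  FM-7: 5 × 3 × 1 = 15
Modes with RPN ≥ 14: FM-4 (24), FM-5 (60), FM-6 (30), FM-7 (15) → 4.

4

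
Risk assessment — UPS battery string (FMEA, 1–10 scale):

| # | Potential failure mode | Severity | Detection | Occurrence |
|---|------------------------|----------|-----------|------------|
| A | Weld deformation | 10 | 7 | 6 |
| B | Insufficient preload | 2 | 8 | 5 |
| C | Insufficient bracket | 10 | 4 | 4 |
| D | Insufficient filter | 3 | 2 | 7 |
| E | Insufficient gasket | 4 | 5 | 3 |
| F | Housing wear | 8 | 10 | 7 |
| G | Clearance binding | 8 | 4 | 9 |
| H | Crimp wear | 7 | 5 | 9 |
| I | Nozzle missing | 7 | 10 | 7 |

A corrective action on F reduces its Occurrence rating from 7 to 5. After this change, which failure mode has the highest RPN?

RPN = Severity × Occurrence × Detection:
  A: 10 × 6 × 7 = 420
  B: 2 × 5 × 8 = 80
  C: 10 × 4 × 4 = 160
  D: 3 × 7 × 2 = 42
  E: 4 × 3 × 5 = 60
  F: 8 × 7 × 10 = 560
  G: 8 × 9 × 4 = 288
  H: 7 × 9 × 5 = 315
  I: 7 × 7 × 10 = 490
After action: F → 8 × 5 × 10 = 400.
Revised RPNs: I=490, A=420, F=400, H=315, G=288, C=160, B=80, E=60, D=42.
Highest is now I (490).

I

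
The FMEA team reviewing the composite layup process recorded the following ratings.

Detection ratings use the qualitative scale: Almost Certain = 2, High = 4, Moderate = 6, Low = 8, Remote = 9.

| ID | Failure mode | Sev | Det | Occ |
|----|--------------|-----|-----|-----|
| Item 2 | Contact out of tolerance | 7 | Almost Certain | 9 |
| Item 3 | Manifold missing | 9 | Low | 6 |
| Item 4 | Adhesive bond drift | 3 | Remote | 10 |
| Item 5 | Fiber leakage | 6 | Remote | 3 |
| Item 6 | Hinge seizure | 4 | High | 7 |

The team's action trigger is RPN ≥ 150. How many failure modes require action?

3

RPN = Severity × Occurrence × Detection:
  Item 2: 7 × 9 × 2 = 126
  Item 3: 9 × 6 × 8 = 432
  Item 4: 3 × 10 × 9 = 270
  Item 5: 6 × 3 × 9 = 162
  Item 6: 4 × 7 × 4 = 112
Modes with RPN ≥ 150: Item 3 (432), Item 4 (270), Item 5 (162) → 3.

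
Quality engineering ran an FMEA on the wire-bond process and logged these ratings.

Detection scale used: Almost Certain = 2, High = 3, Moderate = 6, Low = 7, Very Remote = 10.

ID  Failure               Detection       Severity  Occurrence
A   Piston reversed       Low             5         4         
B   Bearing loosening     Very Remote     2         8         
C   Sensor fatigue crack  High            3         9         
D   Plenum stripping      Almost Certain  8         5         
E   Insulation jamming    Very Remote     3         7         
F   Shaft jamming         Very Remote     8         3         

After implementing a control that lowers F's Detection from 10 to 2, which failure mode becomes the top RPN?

RPN = Severity × Occurrence × Detection:
  A: 5 × 4 × 7 = 140
  B: 2 × 8 × 10 = 160
  C: 3 × 9 × 3 = 81
  D: 8 × 5 × 2 = 80
  E: 3 × 7 × 10 = 210
  F: 8 × 3 × 10 = 240
After action: F → 8 × 3 × 2 = 48.
Revised RPNs: E=210, B=160, A=140, C=81, D=80, F=48.
Highest is now E (210).

E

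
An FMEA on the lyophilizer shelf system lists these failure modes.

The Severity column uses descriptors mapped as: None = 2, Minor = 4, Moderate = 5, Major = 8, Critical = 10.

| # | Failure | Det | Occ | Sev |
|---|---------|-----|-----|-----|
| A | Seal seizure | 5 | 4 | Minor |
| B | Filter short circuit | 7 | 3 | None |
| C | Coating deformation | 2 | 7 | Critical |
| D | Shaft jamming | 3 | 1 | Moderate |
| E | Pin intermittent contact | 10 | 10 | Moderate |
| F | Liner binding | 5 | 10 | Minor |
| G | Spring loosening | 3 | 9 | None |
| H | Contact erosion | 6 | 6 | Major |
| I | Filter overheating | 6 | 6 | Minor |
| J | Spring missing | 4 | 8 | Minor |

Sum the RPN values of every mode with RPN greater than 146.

RPN = Severity × Occurrence × Detection:
  A: 4 × 4 × 5 = 80
  B: 2 × 3 × 7 = 42
  C: 10 × 7 × 2 = 140
  D: 5 × 1 × 3 = 15
  E: 5 × 10 × 10 = 500
  F: 4 × 10 × 5 = 200
  G: 2 × 9 × 3 = 54
  H: 8 × 6 × 6 = 288
  I: 4 × 6 × 6 = 144
  J: 4 × 8 × 4 = 128
RPN > 146: E (500), F (200), H (288).
Sum: 500 + 200 + 288 = 988.

988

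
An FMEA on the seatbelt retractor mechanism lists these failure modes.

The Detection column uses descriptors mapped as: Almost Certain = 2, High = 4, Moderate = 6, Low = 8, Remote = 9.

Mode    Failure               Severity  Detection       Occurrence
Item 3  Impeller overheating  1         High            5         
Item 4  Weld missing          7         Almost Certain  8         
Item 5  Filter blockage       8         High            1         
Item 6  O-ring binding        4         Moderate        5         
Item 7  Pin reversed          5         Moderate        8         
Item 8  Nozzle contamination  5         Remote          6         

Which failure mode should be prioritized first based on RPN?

Item 8

RPN = Severity × Occurrence × Detection:
  Item 3: 1 × 5 × 4 = 20
  Item 4: 7 × 8 × 2 = 112
  Item 5: 8 × 1 × 4 = 32
  Item 6: 4 × 5 × 6 = 120
  Item 7: 5 × 8 × 6 = 240
  Item 8: 5 × 6 × 9 = 270
Highest RPN is 270 → Item 8.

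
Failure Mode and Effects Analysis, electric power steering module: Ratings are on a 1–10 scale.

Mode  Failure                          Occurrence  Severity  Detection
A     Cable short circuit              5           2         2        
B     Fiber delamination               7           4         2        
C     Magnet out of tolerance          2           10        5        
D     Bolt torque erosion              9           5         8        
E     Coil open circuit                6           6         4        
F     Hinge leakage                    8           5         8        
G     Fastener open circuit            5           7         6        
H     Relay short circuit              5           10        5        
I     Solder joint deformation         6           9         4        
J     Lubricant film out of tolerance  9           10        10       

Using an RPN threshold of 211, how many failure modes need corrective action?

5

RPN = Severity × Occurrence × Detection:
  A: 2 × 5 × 2 = 20
  B: 4 × 7 × 2 = 56
  C: 10 × 2 × 5 = 100
  D: 5 × 9 × 8 = 360
  E: 6 × 6 × 4 = 144
  F: 5 × 8 × 8 = 320
  G: 7 × 5 × 6 = 210
  H: 10 × 5 × 5 = 250
  I: 9 × 6 × 4 = 216
  J: 10 × 9 × 10 = 900
Modes with RPN ≥ 211: D (360), F (320), H (250), I (216), J (900) → 5.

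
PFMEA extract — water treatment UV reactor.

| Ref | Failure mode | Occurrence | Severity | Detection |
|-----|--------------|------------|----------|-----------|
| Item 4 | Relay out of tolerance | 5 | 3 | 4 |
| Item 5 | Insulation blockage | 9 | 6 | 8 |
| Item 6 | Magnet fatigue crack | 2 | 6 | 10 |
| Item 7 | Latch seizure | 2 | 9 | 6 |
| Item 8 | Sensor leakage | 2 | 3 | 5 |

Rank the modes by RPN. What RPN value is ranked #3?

RPN = Severity × Occurrence × Detection:
  Item 4: 3 × 5 × 4 = 60
  Item 5: 6 × 9 × 8 = 432
  Item 6: 6 × 2 × 10 = 120
  Item 7: 9 × 2 × 6 = 108
  Item 8: 3 × 2 × 5 = 30
Sorted descending: 432, 120, 108, 60, 30.
The third-highest RPN is 108 (Item 7).

108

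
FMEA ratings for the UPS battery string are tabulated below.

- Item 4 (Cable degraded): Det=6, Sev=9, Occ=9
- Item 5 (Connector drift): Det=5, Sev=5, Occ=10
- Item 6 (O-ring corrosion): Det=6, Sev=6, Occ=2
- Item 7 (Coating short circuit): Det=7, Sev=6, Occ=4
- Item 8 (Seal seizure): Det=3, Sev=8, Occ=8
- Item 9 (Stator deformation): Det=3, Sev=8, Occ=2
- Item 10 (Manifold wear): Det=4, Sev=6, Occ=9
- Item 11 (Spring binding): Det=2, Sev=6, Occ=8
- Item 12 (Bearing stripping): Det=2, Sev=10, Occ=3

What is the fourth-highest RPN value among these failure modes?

RPN = Severity × Occurrence × Detection:
  Item 4: 9 × 9 × 6 = 486
  Item 5: 5 × 10 × 5 = 250
  Item 6: 6 × 2 × 6 = 72
  Item 7: 6 × 4 × 7 = 168
  Item 8: 8 × 8 × 3 = 192
  Item 9: 8 × 2 × 3 = 48
  Item 10: 6 × 9 × 4 = 216
  Item 11: 6 × 8 × 2 = 96
  Item 12: 10 × 3 × 2 = 60
Sorted descending: 486, 250, 216, 192, 168, 96, 72, 60, 48.
The fourth-highest RPN is 192 (Item 8).

192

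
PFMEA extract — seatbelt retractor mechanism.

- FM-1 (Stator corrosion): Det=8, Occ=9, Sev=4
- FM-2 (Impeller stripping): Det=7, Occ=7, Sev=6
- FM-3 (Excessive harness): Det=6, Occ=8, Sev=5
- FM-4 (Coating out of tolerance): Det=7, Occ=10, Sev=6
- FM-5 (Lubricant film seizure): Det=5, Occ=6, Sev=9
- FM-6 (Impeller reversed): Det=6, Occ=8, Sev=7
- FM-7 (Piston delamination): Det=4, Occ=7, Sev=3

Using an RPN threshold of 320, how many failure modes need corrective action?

RPN = Severity × Occurrence × Detection:
  FM-1: 4 × 9 × 8 = 288
  FM-2: 6 × 7 × 7 = 294
  FM-3: 5 × 8 × 6 = 240
  FM-4: 6 × 10 × 7 = 420
  FM-5: 9 × 6 × 5 = 270
  FM-6: 7 × 8 × 6 = 336
  FM-7: 3 × 7 × 4 = 84
Modes with RPN ≥ 320: FM-4 (420), FM-6 (336) → 2.

2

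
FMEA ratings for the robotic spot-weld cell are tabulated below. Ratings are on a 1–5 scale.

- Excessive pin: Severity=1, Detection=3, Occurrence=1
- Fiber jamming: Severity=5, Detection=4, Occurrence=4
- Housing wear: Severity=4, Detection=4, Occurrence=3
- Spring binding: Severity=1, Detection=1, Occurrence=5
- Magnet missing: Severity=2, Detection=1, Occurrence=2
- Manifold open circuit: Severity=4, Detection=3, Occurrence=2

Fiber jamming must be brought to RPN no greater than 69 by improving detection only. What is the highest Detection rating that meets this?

Fiber jamming: S=5, O=4, D=4 → current RPN = 80.
Fixed product = 20. Need 20 × D ≤ 69, so D ≤ 69/20 = 3.45.
Maximum integer Detection rating = 3 (gives RPN 60; D=4 would give 80 > 69).

3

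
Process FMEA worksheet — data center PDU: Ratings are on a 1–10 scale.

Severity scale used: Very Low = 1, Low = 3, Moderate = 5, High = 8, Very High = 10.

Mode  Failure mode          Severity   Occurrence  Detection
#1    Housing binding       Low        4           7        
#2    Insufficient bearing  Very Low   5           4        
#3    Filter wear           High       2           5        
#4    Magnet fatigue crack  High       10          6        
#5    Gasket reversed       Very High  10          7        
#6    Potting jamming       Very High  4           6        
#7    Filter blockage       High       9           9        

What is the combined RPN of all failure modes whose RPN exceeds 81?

2152

RPN = Severity × Occurrence × Detection:
  #1: 3 × 4 × 7 = 84
  #2: 1 × 5 × 4 = 20
  #3: 8 × 2 × 5 = 80
  #4: 8 × 10 × 6 = 480
  #5: 10 × 10 × 7 = 700
  #6: 10 × 4 × 6 = 240
  #7: 8 × 9 × 9 = 648
RPN > 81: #1 (84), #4 (480), #5 (700), #6 (240), #7 (648).
Sum: 84 + 480 + 700 + 240 + 648 = 2152.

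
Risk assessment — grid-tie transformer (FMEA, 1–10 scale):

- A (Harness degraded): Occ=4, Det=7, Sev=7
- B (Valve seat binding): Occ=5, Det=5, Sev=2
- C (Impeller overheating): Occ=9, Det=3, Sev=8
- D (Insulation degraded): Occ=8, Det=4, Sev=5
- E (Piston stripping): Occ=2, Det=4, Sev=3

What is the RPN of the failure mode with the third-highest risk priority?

RPN = Severity × Occurrence × Detection:
  A: 7 × 4 × 7 = 196
  B: 2 × 5 × 5 = 50
  C: 8 × 9 × 3 = 216
  D: 5 × 8 × 4 = 160
  E: 3 × 2 × 4 = 24
Sorted descending: 216, 196, 160, 50, 24.
The third-highest RPN is 160 (D).

160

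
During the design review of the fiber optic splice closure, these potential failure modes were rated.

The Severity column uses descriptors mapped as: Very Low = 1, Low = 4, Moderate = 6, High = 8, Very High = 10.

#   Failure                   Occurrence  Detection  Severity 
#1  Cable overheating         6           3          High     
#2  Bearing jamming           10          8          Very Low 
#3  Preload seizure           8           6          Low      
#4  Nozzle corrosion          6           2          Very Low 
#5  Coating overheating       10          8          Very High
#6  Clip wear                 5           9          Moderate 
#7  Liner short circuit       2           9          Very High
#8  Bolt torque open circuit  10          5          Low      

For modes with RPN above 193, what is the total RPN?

RPN = Severity × Occurrence × Detection:
  #1: 8 × 6 × 3 = 144
  #2: 1 × 10 × 8 = 80
  #3: 4 × 8 × 6 = 192
  #4: 1 × 6 × 2 = 12
  #5: 10 × 10 × 8 = 800
  #6: 6 × 5 × 9 = 270
  #7: 10 × 2 × 9 = 180
  #8: 4 × 10 × 5 = 200
RPN > 193: #5 (800), #6 (270), #8 (200).
Sum: 800 + 270 + 200 = 1270.

1270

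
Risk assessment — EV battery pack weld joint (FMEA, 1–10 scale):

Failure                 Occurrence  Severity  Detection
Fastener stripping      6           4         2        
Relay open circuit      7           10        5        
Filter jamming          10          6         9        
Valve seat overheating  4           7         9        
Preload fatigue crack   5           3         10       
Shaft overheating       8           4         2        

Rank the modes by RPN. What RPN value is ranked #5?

64

RPN = Severity × Occurrence × Detection:
  Fastener stripping: 4 × 6 × 2 = 48
  Relay open circuit: 10 × 7 × 5 = 350
  Filter jamming: 6 × 10 × 9 = 540
  Valve seat overheating: 7 × 4 × 9 = 252
  Preload fatigue crack: 3 × 5 × 10 = 150
  Shaft overheating: 4 × 8 × 2 = 64
Sorted descending: 540, 350, 252, 150, 64, 48.
The fifth-highest RPN is 64 (Shaft overheating).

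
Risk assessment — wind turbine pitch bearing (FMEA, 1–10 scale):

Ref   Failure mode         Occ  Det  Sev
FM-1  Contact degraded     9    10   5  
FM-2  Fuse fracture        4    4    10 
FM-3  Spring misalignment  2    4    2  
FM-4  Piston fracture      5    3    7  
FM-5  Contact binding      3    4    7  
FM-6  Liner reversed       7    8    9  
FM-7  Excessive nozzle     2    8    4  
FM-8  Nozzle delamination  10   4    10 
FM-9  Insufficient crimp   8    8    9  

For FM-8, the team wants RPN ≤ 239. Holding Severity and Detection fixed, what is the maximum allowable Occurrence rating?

5

FM-8: S=10, O=10, D=4 → current RPN = 400.
Fixed product = 40. Need 40 × O ≤ 239, so O ≤ 239/40 = 5.97.
Maximum integer Occurrence rating = 5 (gives RPN 200; O=6 would give 240 > 239).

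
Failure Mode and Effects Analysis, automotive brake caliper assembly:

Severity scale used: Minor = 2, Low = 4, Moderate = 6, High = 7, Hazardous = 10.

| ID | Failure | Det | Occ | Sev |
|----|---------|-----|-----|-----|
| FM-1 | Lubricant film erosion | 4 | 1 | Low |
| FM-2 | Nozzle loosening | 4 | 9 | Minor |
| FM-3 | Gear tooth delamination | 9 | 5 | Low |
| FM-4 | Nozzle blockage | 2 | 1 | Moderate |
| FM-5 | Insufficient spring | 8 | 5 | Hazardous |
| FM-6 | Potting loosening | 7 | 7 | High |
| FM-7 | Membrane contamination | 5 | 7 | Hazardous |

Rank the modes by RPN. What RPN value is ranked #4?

180

RPN = Severity × Occurrence × Detection:
  FM-1: 4 × 1 × 4 = 16
  FM-2: 2 × 9 × 4 = 72
  FM-3: 4 × 5 × 9 = 180
  FM-4: 6 × 1 × 2 = 12
  FM-5: 10 × 5 × 8 = 400
  FM-6: 7 × 7 × 7 = 343
  FM-7: 10 × 7 × 5 = 350
Sorted descending: 400, 350, 343, 180, 72, 16, 12.
The fourth-highest RPN is 180 (FM-3).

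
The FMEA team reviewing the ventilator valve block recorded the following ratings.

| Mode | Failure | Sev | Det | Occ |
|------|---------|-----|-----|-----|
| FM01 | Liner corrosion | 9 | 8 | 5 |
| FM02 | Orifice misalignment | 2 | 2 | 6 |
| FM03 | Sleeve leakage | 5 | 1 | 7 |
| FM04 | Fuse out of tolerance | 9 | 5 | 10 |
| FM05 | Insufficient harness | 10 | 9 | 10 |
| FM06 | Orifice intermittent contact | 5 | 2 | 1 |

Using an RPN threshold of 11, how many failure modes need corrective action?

5

RPN = Severity × Occurrence × Detection:
  FM01: 9 × 5 × 8 = 360
  FM02: 2 × 6 × 2 = 24
  FM03: 5 × 7 × 1 = 35
  FM04: 9 × 10 × 5 = 450
  FM05: 10 × 10 × 9 = 900
  FM06: 5 × 1 × 2 = 10
Modes with RPN ≥ 11: FM01 (360), FM02 (24), FM03 (35), FM04 (450), FM05 (900) → 5.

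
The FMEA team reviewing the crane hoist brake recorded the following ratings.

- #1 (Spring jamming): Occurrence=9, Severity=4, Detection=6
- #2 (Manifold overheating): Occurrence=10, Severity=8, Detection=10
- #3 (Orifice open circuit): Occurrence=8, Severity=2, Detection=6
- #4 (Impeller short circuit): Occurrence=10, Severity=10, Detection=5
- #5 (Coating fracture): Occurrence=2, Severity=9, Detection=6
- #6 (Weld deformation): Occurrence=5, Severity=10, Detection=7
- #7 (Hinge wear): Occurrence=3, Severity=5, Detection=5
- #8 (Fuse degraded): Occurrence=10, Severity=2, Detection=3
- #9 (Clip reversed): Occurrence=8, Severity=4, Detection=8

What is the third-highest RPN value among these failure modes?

RPN = Severity × Occurrence × Detection:
  #1: 4 × 9 × 6 = 216
  #2: 8 × 10 × 10 = 800
  #3: 2 × 8 × 6 = 96
  #4: 10 × 10 × 5 = 500
  #5: 9 × 2 × 6 = 108
  #6: 10 × 5 × 7 = 350
  #7: 5 × 3 × 5 = 75
  #8: 2 × 10 × 3 = 60
  #9: 4 × 8 × 8 = 256
Sorted descending: 800, 500, 350, 256, 216, 108, 96, 75, 60.
The third-highest RPN is 350 (#6).

350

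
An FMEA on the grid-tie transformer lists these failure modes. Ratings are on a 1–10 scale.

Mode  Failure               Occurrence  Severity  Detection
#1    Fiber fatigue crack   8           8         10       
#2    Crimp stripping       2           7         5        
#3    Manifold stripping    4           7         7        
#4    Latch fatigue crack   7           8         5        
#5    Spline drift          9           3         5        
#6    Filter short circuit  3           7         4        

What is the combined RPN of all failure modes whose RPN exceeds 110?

1251

RPN = Severity × Occurrence × Detection:
  #1: 8 × 8 × 10 = 640
  #2: 7 × 2 × 5 = 70
  #3: 7 × 4 × 7 = 196
  #4: 8 × 7 × 5 = 280
  #5: 3 × 9 × 5 = 135
  #6: 7 × 3 × 4 = 84
RPN > 110: #1 (640), #3 (196), #4 (280), #5 (135).
Sum: 640 + 196 + 280 + 135 = 1251.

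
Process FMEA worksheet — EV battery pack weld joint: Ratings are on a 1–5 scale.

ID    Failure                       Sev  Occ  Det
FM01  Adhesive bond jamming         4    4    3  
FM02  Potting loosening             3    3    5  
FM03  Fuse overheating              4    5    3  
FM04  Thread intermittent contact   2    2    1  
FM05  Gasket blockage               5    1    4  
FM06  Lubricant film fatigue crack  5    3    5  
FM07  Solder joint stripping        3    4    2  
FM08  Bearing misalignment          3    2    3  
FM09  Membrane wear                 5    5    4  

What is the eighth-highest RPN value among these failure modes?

18

RPN = Severity × Occurrence × Detection:
  FM01: 4 × 4 × 3 = 48
  FM02: 3 × 3 × 5 = 45
  FM03: 4 × 5 × 3 = 60
  FM04: 2 × 2 × 1 = 4
  FM05: 5 × 1 × 4 = 20
  FM06: 5 × 3 × 5 = 75
  FM07: 3 × 4 × 2 = 24
  FM08: 3 × 2 × 3 = 18
  FM09: 5 × 5 × 4 = 100
Sorted descending: 100, 75, 60, 48, 45, 24, 20, 18, 4.
The eighth-highest RPN is 18 (FM08).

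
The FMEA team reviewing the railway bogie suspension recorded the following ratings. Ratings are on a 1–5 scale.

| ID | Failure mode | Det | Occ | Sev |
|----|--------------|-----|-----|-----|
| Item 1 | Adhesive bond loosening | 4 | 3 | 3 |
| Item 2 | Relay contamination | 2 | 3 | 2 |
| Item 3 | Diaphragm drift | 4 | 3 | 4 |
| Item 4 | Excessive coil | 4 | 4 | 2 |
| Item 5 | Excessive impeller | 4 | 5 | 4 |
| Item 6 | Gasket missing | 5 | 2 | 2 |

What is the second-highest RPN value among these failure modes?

48

RPN = Severity × Occurrence × Detection:
  Item 1: 3 × 3 × 4 = 36
  Item 2: 2 × 3 × 2 = 12
  Item 3: 4 × 3 × 4 = 48
  Item 4: 2 × 4 × 4 = 32
  Item 5: 4 × 5 × 4 = 80
  Item 6: 2 × 2 × 5 = 20
Sorted descending: 80, 48, 36, 32, 20, 12.
The second-highest RPN is 48 (Item 3).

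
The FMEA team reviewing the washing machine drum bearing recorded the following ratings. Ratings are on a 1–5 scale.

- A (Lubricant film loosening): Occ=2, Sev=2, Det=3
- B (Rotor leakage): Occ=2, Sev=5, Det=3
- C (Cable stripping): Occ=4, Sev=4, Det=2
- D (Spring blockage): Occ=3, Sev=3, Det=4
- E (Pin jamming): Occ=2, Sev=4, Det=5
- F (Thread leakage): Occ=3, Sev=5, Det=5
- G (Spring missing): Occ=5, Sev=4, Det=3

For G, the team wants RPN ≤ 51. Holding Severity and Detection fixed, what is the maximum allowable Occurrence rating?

4

G: S=4, O=5, D=3 → current RPN = 60.
Fixed product = 12. Need 12 × O ≤ 51, so O ≤ 51/12 = 4.25.
Maximum integer Occurrence rating = 4 (gives RPN 48; O=5 would give 60 > 51).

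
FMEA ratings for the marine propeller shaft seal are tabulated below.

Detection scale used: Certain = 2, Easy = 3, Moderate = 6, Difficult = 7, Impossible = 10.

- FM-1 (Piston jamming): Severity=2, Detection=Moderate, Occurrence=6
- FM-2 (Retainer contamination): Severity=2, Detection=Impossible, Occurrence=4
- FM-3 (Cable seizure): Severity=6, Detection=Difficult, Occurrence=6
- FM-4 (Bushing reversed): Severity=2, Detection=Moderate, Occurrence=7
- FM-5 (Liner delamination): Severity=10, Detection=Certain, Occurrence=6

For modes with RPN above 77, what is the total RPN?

RPN = Severity × Occurrence × Detection:
  FM-1: 2 × 6 × 6 = 72
  FM-2: 2 × 4 × 10 = 80
  FM-3: 6 × 6 × 7 = 252
  FM-4: 2 × 7 × 6 = 84
  FM-5: 10 × 6 × 2 = 120
RPN > 77: FM-2 (80), FM-3 (252), FM-4 (84), FM-5 (120).
Sum: 80 + 252 + 84 + 120 = 536.

536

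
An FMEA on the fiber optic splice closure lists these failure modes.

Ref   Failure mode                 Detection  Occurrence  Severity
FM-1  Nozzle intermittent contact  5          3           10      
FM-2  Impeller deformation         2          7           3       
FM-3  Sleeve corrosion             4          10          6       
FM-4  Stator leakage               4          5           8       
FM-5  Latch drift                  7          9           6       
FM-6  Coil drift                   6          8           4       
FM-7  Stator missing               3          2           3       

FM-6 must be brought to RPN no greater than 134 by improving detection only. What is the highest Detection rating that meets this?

4

FM-6: S=4, O=8, D=6 → current RPN = 192.
Fixed product = 32. Need 32 × D ≤ 134, so D ≤ 134/32 = 4.19.
Maximum integer Detection rating = 4 (gives RPN 128; D=5 would give 160 > 134).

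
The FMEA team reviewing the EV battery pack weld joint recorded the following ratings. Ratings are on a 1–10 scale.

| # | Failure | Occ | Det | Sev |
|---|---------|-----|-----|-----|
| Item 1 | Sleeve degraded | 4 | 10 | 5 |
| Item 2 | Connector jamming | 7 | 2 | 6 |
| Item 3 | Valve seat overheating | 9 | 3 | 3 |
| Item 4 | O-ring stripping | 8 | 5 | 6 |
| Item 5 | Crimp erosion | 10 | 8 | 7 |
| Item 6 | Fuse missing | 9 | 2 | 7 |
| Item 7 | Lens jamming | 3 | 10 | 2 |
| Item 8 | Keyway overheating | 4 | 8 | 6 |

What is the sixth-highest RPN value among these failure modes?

84

RPN = Severity × Occurrence × Detection:
  Item 1: 5 × 4 × 10 = 200
  Item 2: 6 × 7 × 2 = 84
  Item 3: 3 × 9 × 3 = 81
  Item 4: 6 × 8 × 5 = 240
  Item 5: 7 × 10 × 8 = 560
  Item 6: 7 × 9 × 2 = 126
  Item 7: 2 × 3 × 10 = 60
  Item 8: 6 × 4 × 8 = 192
Sorted descending: 560, 240, 200, 192, 126, 84, 81, 60.
The sixth-highest RPN is 84 (Item 2).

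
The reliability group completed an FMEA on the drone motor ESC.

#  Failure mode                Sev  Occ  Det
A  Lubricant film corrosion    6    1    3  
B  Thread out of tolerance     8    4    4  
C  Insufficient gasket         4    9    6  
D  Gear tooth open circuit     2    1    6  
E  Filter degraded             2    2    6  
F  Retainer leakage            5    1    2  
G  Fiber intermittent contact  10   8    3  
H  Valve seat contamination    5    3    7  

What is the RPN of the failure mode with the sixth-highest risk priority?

RPN = Severity × Occurrence × Detection:
  A: 6 × 1 × 3 = 18
  B: 8 × 4 × 4 = 128
  C: 4 × 9 × 6 = 216
  D: 2 × 1 × 6 = 12
  E: 2 × 2 × 6 = 24
  F: 5 × 1 × 2 = 10
  G: 10 × 8 × 3 = 240
  H: 5 × 3 × 7 = 105
Sorted descending: 240, 216, 128, 105, 24, 18, 12, 10.
The sixth-highest RPN is 18 (A).

18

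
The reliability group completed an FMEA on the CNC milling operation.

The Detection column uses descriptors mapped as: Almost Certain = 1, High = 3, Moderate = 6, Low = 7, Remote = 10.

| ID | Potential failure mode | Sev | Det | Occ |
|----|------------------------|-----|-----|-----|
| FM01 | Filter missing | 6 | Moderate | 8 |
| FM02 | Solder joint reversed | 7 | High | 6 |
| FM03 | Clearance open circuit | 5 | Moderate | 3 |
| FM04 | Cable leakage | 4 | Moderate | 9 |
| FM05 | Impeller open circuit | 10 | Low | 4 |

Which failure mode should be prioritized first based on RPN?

FM01

RPN = Severity × Occurrence × Detection:
  FM01: 6 × 8 × 6 = 288
  FM02: 7 × 6 × 3 = 126
  FM03: 5 × 3 × 6 = 90
  FM04: 4 × 9 × 6 = 216
  FM05: 10 × 4 × 7 = 280
Highest RPN is 288 → FM01.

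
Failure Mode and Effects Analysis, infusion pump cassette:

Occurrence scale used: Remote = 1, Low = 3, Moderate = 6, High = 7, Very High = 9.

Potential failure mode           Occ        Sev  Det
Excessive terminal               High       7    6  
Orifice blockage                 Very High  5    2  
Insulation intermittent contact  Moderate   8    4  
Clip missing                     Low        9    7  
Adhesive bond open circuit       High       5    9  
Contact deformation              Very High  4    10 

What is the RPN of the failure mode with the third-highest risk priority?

RPN = Severity × Occurrence × Detection:
  Excessive terminal: 7 × 7 × 6 = 294
  Orifice blockage: 5 × 9 × 2 = 90
  Insulation intermittent contact: 8 × 6 × 4 = 192
  Clip missing: 9 × 3 × 7 = 189
  Adhesive bond open circuit: 5 × 7 × 9 = 315
  Contact deformation: 4 × 9 × 10 = 360
Sorted descending: 360, 315, 294, 192, 189, 90.
The third-highest RPN is 294 (Excessive terminal).

294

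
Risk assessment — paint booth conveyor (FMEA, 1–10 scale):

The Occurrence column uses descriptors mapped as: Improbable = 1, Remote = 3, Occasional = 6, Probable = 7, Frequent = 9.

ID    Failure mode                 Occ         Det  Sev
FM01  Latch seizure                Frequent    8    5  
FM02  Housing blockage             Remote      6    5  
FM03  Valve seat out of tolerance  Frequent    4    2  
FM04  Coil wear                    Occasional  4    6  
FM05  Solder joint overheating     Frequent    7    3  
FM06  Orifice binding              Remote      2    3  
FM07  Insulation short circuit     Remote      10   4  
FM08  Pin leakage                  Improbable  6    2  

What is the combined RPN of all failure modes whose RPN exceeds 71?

RPN = Severity × Occurrence × Detection:
  FM01: 5 × 9 × 8 = 360
  FM02: 5 × 3 × 6 = 90
  FM03: 2 × 9 × 4 = 72
  FM04: 6 × 6 × 4 = 144
  FM05: 3 × 9 × 7 = 189
  FM06: 3 × 3 × 2 = 18
  FM07: 4 × 3 × 10 = 120
  FM08: 2 × 1 × 6 = 12
RPN > 71: FM01 (360), FM02 (90), FM03 (72), FM04 (144), FM05 (189), FM07 (120).
Sum: 360 + 90 + 72 + 144 + 189 + 120 = 975.

975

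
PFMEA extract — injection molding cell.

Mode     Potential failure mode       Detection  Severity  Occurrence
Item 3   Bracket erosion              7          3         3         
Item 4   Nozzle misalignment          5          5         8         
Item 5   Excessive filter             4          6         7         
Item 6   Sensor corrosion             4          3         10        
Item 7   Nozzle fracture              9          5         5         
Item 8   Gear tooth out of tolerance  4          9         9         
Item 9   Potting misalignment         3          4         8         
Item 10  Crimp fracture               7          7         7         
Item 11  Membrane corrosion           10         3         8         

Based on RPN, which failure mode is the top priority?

RPN = Severity × Occurrence × Detection:
  Item 3: 3 × 3 × 7 = 63
  Item 4: 5 × 8 × 5 = 200
  Item 5: 6 × 7 × 4 = 168
  Item 6: 3 × 10 × 4 = 120
  Item 7: 5 × 5 × 9 = 225
  Item 8: 9 × 9 × 4 = 324
  Item 9: 4 × 8 × 3 = 96
  Item 10: 7 × 7 × 7 = 343
  Item 11: 3 × 8 × 10 = 240
Highest RPN is 343 → Item 10.

Item 10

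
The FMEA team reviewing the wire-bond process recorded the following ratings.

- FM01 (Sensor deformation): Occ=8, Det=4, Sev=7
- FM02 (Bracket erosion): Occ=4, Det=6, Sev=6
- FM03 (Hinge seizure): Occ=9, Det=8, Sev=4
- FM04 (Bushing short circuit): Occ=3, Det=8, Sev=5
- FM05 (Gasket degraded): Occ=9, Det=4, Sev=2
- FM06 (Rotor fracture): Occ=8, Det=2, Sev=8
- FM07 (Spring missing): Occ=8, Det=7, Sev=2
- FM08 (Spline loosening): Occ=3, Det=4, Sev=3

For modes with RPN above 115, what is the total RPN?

RPN = Severity × Occurrence × Detection:
  FM01: 7 × 8 × 4 = 224
  FM02: 6 × 4 × 6 = 144
  FM03: 4 × 9 × 8 = 288
  FM04: 5 × 3 × 8 = 120
  FM05: 2 × 9 × 4 = 72
  FM06: 8 × 8 × 2 = 128
  FM07: 2 × 8 × 7 = 112
  FM08: 3 × 3 × 4 = 36
RPN > 115: FM01 (224), FM02 (144), FM03 (288), FM04 (120), FM06 (128).
Sum: 224 + 144 + 288 + 120 + 128 = 904.

904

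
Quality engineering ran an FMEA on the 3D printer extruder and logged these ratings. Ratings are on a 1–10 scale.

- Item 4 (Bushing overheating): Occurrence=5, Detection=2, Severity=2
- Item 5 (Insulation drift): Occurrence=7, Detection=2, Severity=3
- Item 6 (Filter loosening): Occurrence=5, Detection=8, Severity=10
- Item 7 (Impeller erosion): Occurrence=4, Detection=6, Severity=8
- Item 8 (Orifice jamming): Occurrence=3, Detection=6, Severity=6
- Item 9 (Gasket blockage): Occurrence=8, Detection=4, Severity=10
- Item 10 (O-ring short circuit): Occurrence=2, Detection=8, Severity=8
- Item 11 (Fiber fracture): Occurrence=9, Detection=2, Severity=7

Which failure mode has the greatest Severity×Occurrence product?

Criticality = Severity × Occurrence:
  Item 4: 2 × 5 = 10
  Item 5: 3 × 7 = 21
  Item 6: 10 × 5 = 50
  Item 7: 8 × 4 = 32
  Item 8: 6 × 3 = 18
  Item 9: 10 × 8 = 80
  Item 10: 8 × 2 = 16
  Item 11: 7 × 9 = 63
Highest criticality is 80 → Item 9.

Item 9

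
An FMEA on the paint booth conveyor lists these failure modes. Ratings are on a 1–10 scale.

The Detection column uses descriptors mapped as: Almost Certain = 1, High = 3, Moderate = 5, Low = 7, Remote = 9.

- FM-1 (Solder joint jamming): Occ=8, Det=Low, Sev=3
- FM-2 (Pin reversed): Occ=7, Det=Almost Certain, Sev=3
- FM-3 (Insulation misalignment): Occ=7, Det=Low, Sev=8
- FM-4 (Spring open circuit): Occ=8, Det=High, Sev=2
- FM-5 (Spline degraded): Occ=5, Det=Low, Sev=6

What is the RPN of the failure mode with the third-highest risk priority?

168

RPN = Severity × Occurrence × Detection:
  FM-1: 3 × 8 × 7 = 168
  FM-2: 3 × 7 × 1 = 21
  FM-3: 8 × 7 × 7 = 392
  FM-4: 2 × 8 × 3 = 48
  FM-5: 6 × 5 × 7 = 210
Sorted descending: 392, 210, 168, 48, 21.
The third-highest RPN is 168 (FM-1).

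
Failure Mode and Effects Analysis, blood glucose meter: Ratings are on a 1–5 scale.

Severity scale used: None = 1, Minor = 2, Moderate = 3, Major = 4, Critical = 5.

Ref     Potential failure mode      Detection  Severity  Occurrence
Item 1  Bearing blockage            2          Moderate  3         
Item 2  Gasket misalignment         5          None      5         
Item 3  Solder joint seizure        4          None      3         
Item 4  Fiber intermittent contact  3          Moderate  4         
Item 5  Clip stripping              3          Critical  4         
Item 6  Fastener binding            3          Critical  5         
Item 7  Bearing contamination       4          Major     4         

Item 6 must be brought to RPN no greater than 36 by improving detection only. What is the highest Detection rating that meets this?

Item 6: S=5, O=5, D=3 → current RPN = 75.
Fixed product = 25. Need 25 × D ≤ 36, so D ≤ 36/25 = 1.44.
Maximum integer Detection rating = 1 (gives RPN 25; D=2 would give 50 > 36).

1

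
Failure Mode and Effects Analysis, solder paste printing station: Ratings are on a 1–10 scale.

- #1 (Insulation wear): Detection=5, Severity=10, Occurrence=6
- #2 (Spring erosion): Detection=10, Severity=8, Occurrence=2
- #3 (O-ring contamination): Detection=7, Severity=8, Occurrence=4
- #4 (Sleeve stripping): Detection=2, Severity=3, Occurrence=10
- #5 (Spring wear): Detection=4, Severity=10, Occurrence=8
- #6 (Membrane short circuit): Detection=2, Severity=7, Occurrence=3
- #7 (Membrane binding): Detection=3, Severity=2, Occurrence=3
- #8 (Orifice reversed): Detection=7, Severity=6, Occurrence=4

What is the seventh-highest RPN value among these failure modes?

RPN = Severity × Occurrence × Detection:
  #1: 10 × 6 × 5 = 300
  #2: 8 × 2 × 10 = 160
  #3: 8 × 4 × 7 = 224
  #4: 3 × 10 × 2 = 60
  #5: 10 × 8 × 4 = 320
  #6: 7 × 3 × 2 = 42
  #7: 2 × 3 × 3 = 18
  #8: 6 × 4 × 7 = 168
Sorted descending: 320, 300, 224, 168, 160, 60, 42, 18.
The seventh-highest RPN is 42 (#6).

42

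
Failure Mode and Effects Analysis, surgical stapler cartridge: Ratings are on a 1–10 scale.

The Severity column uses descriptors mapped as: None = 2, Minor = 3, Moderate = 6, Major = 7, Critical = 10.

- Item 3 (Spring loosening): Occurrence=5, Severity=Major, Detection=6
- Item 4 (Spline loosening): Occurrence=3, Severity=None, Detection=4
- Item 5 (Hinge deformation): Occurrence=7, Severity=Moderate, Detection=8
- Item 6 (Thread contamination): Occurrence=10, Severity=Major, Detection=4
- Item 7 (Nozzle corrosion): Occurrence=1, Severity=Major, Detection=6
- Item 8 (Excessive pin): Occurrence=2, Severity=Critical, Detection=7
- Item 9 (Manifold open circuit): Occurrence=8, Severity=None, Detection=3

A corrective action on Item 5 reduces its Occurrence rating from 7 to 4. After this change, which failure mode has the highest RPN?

Item 6

RPN = Severity × Occurrence × Detection:
  Item 3: 7 × 5 × 6 = 210
  Item 4: 2 × 3 × 4 = 24
  Item 5: 6 × 7 × 8 = 336
  Item 6: 7 × 10 × 4 = 280
  Item 7: 7 × 1 × 6 = 42
  Item 8: 10 × 2 × 7 = 140
  Item 9: 2 × 8 × 3 = 48
After action: Item 5 → 6 × 4 × 8 = 192.
Revised RPNs: Item 6=280, Item 3=210, Item 5=192, Item 8=140, Item 9=48, Item 7=42, Item 4=24.
Highest is now Item 6 (280).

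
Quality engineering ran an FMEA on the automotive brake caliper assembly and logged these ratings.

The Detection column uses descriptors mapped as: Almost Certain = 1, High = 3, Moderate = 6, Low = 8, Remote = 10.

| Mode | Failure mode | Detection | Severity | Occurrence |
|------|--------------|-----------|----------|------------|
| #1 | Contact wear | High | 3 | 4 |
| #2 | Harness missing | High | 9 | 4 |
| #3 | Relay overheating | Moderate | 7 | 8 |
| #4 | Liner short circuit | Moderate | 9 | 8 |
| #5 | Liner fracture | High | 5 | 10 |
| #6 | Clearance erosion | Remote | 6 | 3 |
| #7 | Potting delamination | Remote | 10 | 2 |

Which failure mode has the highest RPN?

RPN = Severity × Occurrence × Detection:
  #1: 3 × 4 × 3 = 36
  #2: 9 × 4 × 3 = 108
  #3: 7 × 8 × 6 = 336
  #4: 9 × 8 × 6 = 432
  #5: 5 × 10 × 3 = 150
  #6: 6 × 3 × 10 = 180
  #7: 10 × 2 × 10 = 200
Highest RPN is 432 → #4.

#4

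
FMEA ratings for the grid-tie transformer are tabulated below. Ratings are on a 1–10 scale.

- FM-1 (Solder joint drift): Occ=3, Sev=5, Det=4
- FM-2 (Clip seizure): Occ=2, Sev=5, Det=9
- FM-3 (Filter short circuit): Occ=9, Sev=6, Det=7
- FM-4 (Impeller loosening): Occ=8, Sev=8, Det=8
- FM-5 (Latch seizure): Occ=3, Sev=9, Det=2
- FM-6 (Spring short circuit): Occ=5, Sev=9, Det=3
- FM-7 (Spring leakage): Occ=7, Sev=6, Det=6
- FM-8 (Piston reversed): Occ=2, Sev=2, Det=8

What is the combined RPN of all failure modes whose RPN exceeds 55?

RPN = Severity × Occurrence × Detection:
  FM-1: 5 × 3 × 4 = 60
  FM-2: 5 × 2 × 9 = 90
  FM-3: 6 × 9 × 7 = 378
  FM-4: 8 × 8 × 8 = 512
  FM-5: 9 × 3 × 2 = 54
  FM-6: 9 × 5 × 3 = 135
  FM-7: 6 × 7 × 6 = 252
  FM-8: 2 × 2 × 8 = 32
RPN > 55: FM-1 (60), FM-2 (90), FM-3 (378), FM-4 (512), FM-6 (135), FM-7 (252).
Sum: 60 + 90 + 378 + 512 + 135 + 252 = 1427.

1427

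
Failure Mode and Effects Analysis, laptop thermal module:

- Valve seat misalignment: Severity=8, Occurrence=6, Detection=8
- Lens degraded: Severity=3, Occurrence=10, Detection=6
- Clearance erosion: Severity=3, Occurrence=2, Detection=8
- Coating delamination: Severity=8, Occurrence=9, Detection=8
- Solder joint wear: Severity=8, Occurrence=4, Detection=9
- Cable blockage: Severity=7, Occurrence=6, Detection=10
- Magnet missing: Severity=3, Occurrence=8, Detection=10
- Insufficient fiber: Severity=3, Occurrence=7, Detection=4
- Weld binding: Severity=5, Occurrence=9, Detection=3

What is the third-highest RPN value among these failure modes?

RPN = Severity × Occurrence × Detection:
  Valve seat misalignment: 8 × 6 × 8 = 384
  Lens degraded: 3 × 10 × 6 = 180
  Clearance erosion: 3 × 2 × 8 = 48
  Coating delamination: 8 × 9 × 8 = 576
  Solder joint wear: 8 × 4 × 9 = 288
  Cable blockage: 7 × 6 × 10 = 420
  Magnet missing: 3 × 8 × 10 = 240
  Insufficient fiber: 3 × 7 × 4 = 84
  Weld binding: 5 × 9 × 3 = 135
Sorted descending: 576, 420, 384, 288, 240, 180, 135, 84, 48.
The third-highest RPN is 384 (Valve seat misalignment).

384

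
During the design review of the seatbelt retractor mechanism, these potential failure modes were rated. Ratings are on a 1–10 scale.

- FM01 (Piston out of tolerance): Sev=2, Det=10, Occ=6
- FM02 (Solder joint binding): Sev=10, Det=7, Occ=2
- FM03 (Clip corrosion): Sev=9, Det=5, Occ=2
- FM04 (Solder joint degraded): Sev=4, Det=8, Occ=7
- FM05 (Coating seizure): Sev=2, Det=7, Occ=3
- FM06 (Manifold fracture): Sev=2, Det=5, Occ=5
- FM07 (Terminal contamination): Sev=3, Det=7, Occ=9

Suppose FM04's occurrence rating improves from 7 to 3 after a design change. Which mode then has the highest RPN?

FM07

RPN = Severity × Occurrence × Detection:
  FM01: 2 × 6 × 10 = 120
  FM02: 10 × 2 × 7 = 140
  FM03: 9 × 2 × 5 = 90
  FM04: 4 × 7 × 8 = 224
  FM05: 2 × 3 × 7 = 42
  FM06: 2 × 5 × 5 = 50
  FM07: 3 × 9 × 7 = 189
After action: FM04 → 4 × 3 × 8 = 96.
Revised RPNs: FM07=189, FM02=140, FM01=120, FM04=96, FM03=90, FM06=50, FM05=42.
Highest is now FM07 (189).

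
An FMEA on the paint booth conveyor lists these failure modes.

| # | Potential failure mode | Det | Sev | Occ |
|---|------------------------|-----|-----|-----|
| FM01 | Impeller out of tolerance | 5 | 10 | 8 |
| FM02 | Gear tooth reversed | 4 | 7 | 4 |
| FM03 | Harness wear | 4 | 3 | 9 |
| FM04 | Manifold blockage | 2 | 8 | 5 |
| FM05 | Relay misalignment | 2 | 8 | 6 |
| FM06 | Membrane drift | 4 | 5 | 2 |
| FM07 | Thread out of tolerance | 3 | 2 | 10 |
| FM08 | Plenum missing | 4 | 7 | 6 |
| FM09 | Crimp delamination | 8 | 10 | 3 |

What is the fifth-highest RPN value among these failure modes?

RPN = Severity × Occurrence × Detection:
  FM01: 10 × 8 × 5 = 400
  FM02: 7 × 4 × 4 = 112
  FM03: 3 × 9 × 4 = 108
  FM04: 8 × 5 × 2 = 80
  FM05: 8 × 6 × 2 = 96
  FM06: 5 × 2 × 4 = 40
  FM07: 2 × 10 × 3 = 60
  FM08: 7 × 6 × 4 = 168
  FM09: 10 × 3 × 8 = 240
Sorted descending: 400, 240, 168, 112, 108, 96, 80, 60, 40.
The fifth-highest RPN is 108 (FM03).

108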